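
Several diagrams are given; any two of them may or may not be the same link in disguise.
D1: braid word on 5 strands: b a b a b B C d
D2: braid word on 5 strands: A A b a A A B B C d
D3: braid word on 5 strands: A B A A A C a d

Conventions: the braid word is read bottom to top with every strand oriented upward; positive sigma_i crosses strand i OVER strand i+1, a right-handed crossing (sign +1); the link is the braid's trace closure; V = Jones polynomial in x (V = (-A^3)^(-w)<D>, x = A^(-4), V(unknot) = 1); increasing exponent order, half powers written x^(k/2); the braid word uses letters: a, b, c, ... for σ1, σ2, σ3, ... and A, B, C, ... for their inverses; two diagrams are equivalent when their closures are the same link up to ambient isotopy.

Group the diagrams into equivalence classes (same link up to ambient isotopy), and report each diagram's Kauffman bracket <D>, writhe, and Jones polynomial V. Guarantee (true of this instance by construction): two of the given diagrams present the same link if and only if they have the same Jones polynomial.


grouping into links: {D1} | {D2} | {D3}
V(D1) = x + x^3 - x^4  (w +4, c 8, <D> = -A^-4 + 1 + A^8)
V(D2) = -x^-6 + x^-5 - x^-4 + 2x^-3 - x^-2 + x^-1  (w -4, c 10, <D> = A^-8 - A^-4 + 2 - A^4 + A^8 - A^12)
V(D3) = -x^-4 + x^-3 + x^-1  [8 crossings, <D> = A^-8 + 1 - A^4, w = -4]
why: 3 classes among 3 diagrams; unequal V(x) rules out equality


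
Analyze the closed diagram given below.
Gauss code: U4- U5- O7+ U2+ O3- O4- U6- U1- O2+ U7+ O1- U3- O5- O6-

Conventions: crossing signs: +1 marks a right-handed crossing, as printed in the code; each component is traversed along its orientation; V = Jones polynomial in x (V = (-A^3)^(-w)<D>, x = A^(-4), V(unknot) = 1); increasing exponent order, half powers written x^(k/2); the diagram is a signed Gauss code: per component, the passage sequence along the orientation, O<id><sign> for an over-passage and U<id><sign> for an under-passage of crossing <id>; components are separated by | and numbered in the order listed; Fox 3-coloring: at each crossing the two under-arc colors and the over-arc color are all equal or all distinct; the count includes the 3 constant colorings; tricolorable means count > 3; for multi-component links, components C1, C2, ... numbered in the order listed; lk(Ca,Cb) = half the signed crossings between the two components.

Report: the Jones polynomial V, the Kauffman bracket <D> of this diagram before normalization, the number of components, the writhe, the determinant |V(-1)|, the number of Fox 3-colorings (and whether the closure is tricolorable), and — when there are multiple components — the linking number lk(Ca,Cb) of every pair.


Jones polynomial: V(x) = x^-5 - 2x^-4 + 2x^-3 - 2x^-2 + 2x^-1 - 1 + x
<D> = -A^-13 + A^-9 - 2A^-5 + 2A^-1 - 2A^3 + 2A^7 - A^11; writhe -3
components 1, writhe -3 (7 crossings)
3-colorings: 3 of 3^7, det 11 — not tricolorable
note: V spans 6 powers of x: at least 6 crossings in any diagram


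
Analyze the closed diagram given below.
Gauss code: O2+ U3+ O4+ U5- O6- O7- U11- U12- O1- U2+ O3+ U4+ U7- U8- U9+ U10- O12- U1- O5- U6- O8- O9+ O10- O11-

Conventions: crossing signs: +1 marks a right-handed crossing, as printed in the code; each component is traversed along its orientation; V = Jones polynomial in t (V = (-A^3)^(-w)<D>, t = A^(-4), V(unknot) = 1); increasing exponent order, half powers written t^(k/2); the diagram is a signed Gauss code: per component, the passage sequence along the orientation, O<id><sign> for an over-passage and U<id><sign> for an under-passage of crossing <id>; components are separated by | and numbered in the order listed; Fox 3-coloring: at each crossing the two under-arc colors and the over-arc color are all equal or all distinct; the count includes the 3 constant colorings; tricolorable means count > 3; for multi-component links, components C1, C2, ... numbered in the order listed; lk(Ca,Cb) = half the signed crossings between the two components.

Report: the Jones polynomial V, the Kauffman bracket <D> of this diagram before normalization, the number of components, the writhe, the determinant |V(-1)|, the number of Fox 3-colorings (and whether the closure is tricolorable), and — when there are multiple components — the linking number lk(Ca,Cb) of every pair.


V(t) = t^-7 - 2t^-6 + 2t^-5 - 3t^-4 + 3t^-3 - 2t^-2 + 2t^-1
bracket: 2A^-8 - 2A^-4 + 3 - 3A^4 + 2A^8 - 2A^12 + A^16, w = -4
1 component, writhe -4, over 12 crossings
det 15, colorings 9 of 3^12 — tricolorable
observation: det 15 = |V(-1)|; divisible by 3, so tricolorable


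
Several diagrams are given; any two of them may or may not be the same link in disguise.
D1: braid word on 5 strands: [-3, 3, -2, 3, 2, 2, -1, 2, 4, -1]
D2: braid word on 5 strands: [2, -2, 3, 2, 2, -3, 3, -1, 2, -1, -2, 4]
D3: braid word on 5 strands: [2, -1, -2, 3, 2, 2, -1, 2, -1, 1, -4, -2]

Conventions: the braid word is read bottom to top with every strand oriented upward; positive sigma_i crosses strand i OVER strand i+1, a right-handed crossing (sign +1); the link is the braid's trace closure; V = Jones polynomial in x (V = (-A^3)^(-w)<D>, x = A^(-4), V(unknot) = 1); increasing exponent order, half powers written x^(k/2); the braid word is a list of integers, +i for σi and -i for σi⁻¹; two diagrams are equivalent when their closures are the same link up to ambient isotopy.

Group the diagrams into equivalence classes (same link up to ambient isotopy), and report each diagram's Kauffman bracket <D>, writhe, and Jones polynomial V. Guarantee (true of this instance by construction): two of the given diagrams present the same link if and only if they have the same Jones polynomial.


classes: {D1, D2, D3}
V(D1) = x^-2 - x^-1 + 1 - x + x^2  [10 crossings, <D> = A^-2 - A^2 + A^6 - A^10 + A^14, w = +2]
V(D2) = x^-2 - x^-1 + 1 - x + x^2  (w +2, c 12, <D> = A^-2 - A^2 + A^6 - A^10 + A^14)
V(D3) = x^-2 - x^-1 + 1 - x + x^2  [12 crossings, <D> = A^-8 - A^-4 + 1 - A^4 + A^8, w = 0]
note: all 3 diagrams share one V(x), hence one class


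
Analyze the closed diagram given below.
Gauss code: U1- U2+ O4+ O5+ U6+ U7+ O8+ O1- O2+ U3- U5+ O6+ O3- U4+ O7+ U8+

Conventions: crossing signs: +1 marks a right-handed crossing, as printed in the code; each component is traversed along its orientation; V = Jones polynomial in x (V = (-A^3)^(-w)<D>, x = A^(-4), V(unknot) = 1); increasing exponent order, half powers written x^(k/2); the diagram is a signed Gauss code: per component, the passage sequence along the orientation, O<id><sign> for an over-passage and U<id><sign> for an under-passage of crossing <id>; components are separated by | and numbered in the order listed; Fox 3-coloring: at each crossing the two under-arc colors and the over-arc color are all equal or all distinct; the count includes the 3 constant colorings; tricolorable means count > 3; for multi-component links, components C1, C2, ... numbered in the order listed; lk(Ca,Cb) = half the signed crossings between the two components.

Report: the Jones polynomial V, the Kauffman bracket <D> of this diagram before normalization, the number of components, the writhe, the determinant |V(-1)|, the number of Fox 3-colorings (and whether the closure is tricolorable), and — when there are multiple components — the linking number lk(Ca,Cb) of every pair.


V = x - x^2 + 2x^3 - x^4 + x^5 - x^6
<D> = -A^-12 + A^-8 - A^-4 + 2 - A^4 + A^8 (w = +4)
1 component over 8 crossings, w = +4
3 Fox colorings among 3^8, |V(-1)| = 7: not tricolorable
why: det 7 = |V(-1)|; not divisible by 3, so not tricolorable


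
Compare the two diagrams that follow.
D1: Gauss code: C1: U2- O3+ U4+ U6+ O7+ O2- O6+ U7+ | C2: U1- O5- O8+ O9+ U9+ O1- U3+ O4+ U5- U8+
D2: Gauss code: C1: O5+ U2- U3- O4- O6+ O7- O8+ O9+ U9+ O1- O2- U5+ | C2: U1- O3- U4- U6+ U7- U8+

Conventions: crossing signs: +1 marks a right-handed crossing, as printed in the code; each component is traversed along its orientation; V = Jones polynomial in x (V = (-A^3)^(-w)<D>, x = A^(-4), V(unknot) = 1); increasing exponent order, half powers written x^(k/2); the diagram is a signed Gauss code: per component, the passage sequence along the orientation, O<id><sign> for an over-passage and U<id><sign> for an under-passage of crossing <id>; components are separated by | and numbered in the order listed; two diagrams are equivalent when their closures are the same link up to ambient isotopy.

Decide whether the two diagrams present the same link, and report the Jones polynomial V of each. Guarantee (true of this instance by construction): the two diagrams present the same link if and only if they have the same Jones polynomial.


equivalent: no
D1 (bracket A^-1 + A^7; 9 crossings at w = +3): V = -x^(1/2) - x^(5/2)
V(D2) = -x^(-5/2) - x^(-1/2)  [9 crossings, <D> = A^-1 + A^7, w = -1]
observation: 2 classes among 2 diagrams; unequal V(x) rules out equality


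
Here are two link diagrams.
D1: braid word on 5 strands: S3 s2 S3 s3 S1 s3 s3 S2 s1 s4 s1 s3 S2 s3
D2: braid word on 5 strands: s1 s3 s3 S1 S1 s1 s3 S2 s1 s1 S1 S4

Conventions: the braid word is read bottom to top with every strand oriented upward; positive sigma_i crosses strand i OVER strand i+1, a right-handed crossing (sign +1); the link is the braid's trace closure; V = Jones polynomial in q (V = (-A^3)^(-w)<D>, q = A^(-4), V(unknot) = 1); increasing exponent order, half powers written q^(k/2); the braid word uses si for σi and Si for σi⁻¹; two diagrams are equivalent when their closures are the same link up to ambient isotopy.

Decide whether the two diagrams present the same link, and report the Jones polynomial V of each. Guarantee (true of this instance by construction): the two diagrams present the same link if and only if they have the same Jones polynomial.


same link: yes
V(D1) = q + q^3 - q^4  [14 crossings, <D> = -A^-4 + 1 + A^8, w = +4]
D2 (bracket -A^-10 + A^-6 + A^2; 12 crossings at w = +2): V = q + q^3 - q^4
note: all 2 diagrams share one V(q), hence one class


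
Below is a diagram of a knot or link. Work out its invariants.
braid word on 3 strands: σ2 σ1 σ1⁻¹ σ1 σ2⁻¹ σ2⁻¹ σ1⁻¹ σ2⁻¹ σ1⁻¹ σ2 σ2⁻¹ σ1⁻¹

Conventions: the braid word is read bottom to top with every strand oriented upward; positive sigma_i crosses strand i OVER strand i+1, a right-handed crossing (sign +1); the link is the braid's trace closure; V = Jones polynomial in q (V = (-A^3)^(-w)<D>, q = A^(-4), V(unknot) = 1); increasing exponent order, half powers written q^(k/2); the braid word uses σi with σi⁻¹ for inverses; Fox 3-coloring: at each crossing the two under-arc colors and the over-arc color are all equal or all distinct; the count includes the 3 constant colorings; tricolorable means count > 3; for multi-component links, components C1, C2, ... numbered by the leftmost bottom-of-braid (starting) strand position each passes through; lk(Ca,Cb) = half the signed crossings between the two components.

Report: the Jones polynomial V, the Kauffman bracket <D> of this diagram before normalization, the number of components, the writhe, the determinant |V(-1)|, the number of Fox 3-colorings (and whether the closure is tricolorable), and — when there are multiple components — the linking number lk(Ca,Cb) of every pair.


Jones polynomial: V(q) = q^-6 + q^-3 + q^-2 + q^-1
<D> = A^-8 + A^-4 + 1 + A^12; writhe -4
components 3, writhe -4 (12 crossings)
linking number lk(C1,C2) = -2
lk(C1,C3): 0
lk(C2,C3) = 0
3-colorings: 9 of 3^12, det 0 — tricolorable
note: the 3 component pairs carry total linking -2


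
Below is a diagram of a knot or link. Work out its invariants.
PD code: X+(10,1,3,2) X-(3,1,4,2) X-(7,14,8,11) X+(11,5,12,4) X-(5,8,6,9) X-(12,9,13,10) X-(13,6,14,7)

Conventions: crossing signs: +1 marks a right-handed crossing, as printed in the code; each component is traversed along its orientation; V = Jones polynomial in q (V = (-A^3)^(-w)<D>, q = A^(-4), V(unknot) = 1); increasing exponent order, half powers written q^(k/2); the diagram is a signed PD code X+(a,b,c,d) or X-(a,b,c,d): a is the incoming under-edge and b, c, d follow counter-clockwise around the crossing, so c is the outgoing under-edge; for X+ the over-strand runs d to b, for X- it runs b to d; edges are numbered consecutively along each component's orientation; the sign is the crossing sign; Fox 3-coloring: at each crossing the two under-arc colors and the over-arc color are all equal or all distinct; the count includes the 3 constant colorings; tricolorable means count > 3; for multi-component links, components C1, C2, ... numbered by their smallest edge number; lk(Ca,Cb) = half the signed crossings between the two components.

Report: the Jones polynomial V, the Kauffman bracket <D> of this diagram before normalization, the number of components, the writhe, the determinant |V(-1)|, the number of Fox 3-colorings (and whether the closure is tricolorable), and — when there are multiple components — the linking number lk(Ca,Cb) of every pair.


V(q) = q^-3 + q^-2 + q^-1 + 1
bracket: -A^-9 - A^-5 - A^-1 - A^3, w = -3
3 components, writhe -3, over 7 crossings
lk(C1,C2) = 0
linking number lk(C1,C3) = 0
lk(C2,C3): -1
det 0, colorings 9 of 3^8 — tricolorable
observation: summing lk over 3 pairs gives -1


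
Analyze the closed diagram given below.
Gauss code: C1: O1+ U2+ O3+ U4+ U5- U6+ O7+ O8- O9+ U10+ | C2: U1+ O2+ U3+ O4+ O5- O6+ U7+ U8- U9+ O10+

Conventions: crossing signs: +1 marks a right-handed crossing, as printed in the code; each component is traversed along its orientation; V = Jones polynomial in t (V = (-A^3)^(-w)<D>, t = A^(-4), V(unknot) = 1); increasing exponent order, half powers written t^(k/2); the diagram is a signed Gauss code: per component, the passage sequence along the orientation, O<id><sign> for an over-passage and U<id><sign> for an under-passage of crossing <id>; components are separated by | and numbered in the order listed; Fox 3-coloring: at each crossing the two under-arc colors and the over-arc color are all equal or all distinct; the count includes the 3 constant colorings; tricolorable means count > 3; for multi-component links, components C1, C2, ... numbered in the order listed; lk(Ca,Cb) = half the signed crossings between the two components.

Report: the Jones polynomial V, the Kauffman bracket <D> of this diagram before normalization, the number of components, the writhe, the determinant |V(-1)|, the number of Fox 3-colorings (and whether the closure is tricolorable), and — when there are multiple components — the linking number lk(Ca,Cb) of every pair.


V(t) = -t^(5/2) - t^(9/2) + t^(11/2) - t^(13/2) + t^(15/2) - t^(17/2)
bracket: -A^-16 + A^-12 - A^-8 + A^-4 - 1 - A^8, w = +6
2 components, writhe +6, over 10 crossings
lk(C1,C2) = +3
det 6, colorings 9 of 3^10 — tricolorable
observation: det 6 = |V(-1)|; divisible by 3, so tricolorable


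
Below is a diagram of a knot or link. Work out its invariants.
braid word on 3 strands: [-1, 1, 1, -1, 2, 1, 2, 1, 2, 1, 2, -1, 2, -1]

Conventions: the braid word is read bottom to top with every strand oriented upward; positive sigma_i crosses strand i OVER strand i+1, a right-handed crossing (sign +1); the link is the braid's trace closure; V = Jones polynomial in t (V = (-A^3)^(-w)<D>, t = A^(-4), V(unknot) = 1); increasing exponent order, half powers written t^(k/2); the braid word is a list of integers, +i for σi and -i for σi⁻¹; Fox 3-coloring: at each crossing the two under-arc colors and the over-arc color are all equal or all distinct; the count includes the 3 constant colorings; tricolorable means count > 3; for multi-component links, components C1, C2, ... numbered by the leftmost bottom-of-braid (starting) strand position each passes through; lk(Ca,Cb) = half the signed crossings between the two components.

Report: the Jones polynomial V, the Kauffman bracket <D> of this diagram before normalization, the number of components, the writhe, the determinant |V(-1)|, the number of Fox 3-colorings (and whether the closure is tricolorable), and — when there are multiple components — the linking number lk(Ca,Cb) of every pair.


V(t) = t^2 + 2t^4 - 2t^5 + t^6 - 2t^7 + t^8
bracket: A^-14 - 2A^-10 + A^-6 - 2A^-2 + 2A^2 + A^10, w = +6
1 component, writhe +6, over 14 crossings
det 9, colorings 27 of 3^14 — tricolorable
observation: |V(-1)| = 9: so tricolorable, since 3 divides 9


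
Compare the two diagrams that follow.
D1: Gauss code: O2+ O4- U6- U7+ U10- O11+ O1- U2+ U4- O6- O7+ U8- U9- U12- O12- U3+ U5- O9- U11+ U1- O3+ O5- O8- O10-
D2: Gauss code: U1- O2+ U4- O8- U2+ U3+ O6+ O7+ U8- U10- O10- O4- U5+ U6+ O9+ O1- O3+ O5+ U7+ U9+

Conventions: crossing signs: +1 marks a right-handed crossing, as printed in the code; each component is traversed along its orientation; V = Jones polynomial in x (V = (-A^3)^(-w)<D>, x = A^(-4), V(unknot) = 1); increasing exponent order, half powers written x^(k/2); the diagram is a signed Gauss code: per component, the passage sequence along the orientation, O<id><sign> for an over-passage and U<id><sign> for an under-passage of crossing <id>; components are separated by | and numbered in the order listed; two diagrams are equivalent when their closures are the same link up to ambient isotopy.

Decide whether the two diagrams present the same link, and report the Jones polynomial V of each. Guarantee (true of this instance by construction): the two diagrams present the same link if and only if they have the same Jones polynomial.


equivalent: no
V(D1) = 1  (w -4, c 12, <D> = A^-12)
V(D2) = x^-1 - 1 + 2x - 2x^2 + 2x^3 - 2x^4 + x^5  [10 crossings, <D> = A^-14 - 2A^-10 + 2A^-6 - 2A^-2 + 2A^2 - A^6 + A^10, w = +2]
key observation: 2 values of V(x) split the 2 diagrams


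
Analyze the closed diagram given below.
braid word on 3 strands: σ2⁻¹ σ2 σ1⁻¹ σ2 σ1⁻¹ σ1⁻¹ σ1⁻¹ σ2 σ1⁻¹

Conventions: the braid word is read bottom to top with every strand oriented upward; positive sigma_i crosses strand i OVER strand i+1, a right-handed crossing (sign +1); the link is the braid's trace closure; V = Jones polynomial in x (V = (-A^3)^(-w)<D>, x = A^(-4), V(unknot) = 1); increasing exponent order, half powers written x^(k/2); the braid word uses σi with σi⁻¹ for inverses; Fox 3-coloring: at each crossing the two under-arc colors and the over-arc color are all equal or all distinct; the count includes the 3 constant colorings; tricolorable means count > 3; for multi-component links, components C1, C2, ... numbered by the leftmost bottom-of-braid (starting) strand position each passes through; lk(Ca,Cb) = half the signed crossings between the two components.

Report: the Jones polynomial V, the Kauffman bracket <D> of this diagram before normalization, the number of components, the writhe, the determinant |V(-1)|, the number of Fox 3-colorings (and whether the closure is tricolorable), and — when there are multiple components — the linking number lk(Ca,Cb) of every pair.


V(x) = x^(-13/2) - 2x^(-11/2) + 3x^(-9/2) - 3x^(-7/2) + 2x^(-5/2) - 3x^(-3/2) + x^(-1/2) - x^(1/2)
bracket: A^-11 - A^-7 + 3A^-3 - 2A + 3A^5 - 3A^9 + 2A^13 - A^17, w = -3
2 components, writhe -3, over 9 crossings
lk(C1,C2) = 0
det 16, colorings 3 of 3^9 — not tricolorable
observation: span 7 respects span(V) <= c + mu - 1 = 10 for this 2-component diagram


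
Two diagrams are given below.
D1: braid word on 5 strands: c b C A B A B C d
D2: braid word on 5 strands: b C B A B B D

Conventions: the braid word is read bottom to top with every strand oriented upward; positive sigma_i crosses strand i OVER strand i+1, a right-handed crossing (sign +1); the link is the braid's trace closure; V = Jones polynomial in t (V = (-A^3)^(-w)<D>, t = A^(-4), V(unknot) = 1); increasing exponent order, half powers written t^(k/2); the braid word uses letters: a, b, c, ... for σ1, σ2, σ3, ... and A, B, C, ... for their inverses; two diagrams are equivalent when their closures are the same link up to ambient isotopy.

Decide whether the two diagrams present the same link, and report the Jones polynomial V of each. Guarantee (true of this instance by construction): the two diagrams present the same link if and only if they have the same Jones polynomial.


equivalent: yes
D1 (bracket A^-7 + A; 9 crossings at w = -3): V = -t^(-5/2) - t^(-1/2)
V(D2) = -t^(-5/2) - t^(-1/2)  [7 crossings, <D> = A^-13 + A^-5, w = -5]
observation: from 9 to 7 crossings by R-moves: one link, two diagrams


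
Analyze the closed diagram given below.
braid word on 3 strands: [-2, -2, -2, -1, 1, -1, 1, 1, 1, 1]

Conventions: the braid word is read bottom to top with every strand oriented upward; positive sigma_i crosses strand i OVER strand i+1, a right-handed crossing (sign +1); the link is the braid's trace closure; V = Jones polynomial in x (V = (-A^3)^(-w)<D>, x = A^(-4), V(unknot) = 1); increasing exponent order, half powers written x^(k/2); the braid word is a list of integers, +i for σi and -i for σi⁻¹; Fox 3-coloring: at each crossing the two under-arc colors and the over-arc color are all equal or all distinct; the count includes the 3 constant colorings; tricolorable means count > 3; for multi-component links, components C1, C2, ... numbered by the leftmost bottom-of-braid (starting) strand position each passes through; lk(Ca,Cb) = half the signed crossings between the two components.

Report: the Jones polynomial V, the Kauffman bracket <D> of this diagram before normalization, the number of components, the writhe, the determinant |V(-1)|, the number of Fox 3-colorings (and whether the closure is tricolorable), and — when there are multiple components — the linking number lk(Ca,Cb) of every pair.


V(x) = -x^-3 + x^-2 - x^-1 + 3 - x + x^2 - x^3
bracket: -A^-12 + A^-8 - A^-4 + 3 - A^4 + A^8 - A^12, w = 0
1 component, writhe 0, over 10 crossings
det 9, colorings 27 of 3^10 — tricolorable
observation: the span of V is 6, forcing >= 6 crossings in any diagram


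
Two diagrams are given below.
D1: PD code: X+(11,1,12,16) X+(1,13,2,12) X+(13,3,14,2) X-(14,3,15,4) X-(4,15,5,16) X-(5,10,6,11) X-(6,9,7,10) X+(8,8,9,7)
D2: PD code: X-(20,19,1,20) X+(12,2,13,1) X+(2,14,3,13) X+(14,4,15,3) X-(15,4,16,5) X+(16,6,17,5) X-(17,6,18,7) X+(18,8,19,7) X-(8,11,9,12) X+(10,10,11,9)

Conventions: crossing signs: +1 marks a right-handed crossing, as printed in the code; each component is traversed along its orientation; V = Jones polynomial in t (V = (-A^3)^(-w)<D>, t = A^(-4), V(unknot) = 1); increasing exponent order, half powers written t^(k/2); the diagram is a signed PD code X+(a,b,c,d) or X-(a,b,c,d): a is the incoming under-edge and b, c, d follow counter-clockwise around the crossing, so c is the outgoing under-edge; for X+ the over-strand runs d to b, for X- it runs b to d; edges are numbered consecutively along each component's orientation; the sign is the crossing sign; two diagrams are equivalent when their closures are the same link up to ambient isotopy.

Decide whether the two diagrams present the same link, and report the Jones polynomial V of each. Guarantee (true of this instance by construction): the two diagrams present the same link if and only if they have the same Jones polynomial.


equivalent: no
V(D1) = 1  (w 0, c 8, <D> = 1)
V(D2) = t + t^3 - t^4  (w +2, c 10, <D> = -A^-10 + A^-6 + A^2)
why: 2 classes among 2 diagrams; unequal V(t) rules out equality


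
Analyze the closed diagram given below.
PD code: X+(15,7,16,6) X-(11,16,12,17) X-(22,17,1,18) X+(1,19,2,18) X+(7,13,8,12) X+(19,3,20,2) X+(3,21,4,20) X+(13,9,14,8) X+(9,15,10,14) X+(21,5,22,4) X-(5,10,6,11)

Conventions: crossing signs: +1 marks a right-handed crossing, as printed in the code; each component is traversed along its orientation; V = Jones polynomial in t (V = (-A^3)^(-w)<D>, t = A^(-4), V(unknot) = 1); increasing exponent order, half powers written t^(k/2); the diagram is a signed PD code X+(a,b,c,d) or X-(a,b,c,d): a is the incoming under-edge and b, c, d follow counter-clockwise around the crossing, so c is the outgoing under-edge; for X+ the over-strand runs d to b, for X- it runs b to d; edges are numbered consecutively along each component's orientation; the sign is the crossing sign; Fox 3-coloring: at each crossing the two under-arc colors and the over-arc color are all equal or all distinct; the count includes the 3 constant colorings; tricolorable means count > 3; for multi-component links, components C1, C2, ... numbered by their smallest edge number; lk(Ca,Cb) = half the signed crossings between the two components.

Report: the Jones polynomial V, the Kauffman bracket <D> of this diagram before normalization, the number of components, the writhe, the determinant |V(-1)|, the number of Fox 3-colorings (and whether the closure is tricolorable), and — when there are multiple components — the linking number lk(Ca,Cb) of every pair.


V = 1 - t + 3t^2 - 4t^3 + 5t^4 - 6t^5 + 5t^6 - 4t^7 + 3t^8 - t^9
<D> = A^-21 - 3A^-17 + 4A^-13 - 5A^-9 + 6A^-5 - 5A^-1 + 4A^3 - 3A^7 + A^11 - A^15 (w = +5)
1 component over 11 crossings, w = +5
9 Fox colorings among 3^11, |V(-1)| = 33: tricolorable
why: V spans 9 powers of t: at least 9 crossings in any diagram


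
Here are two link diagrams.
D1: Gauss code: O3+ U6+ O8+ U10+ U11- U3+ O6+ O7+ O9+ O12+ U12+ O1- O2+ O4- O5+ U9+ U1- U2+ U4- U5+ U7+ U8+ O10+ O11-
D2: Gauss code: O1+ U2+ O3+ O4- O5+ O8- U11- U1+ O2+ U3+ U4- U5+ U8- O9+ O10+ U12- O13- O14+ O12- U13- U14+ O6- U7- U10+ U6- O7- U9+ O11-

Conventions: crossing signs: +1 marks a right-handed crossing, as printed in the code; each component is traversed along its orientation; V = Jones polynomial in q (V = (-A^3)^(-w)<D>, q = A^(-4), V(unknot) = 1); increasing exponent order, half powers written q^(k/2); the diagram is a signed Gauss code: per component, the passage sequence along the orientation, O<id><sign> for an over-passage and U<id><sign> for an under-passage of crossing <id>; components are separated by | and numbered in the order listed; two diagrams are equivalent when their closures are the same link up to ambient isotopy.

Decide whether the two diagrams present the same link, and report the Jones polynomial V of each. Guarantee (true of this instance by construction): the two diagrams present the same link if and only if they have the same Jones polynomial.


equivalent: no
V(D1) = q + q^3 - q^4  (w +6, c 12, <D> = -A^2 + A^6 + A^14)
D2 (bracket 1; 14 crossings at w = 0): V = 1
why: 2 values of V(q) split the 2 diagrams


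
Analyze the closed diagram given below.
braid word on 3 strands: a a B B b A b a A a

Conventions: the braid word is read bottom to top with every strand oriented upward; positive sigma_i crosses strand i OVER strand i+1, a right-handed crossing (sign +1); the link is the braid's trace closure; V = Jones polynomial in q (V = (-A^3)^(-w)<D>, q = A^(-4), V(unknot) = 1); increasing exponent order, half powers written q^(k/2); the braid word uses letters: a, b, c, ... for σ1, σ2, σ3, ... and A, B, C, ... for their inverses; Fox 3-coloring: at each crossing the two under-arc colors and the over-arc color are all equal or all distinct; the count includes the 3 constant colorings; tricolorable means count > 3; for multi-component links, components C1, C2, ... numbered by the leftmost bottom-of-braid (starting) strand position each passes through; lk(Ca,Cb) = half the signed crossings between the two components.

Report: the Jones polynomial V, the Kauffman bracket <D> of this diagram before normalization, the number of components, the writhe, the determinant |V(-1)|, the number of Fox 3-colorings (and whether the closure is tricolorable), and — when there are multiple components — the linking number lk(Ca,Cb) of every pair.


Jones polynomial: V(q) = q + q^3 - q^4
<D> = -A^-10 + A^-6 + A^2; writhe +2
components 1, writhe +2 (10 crossings)
3-colorings: 9 of 3^10, det 3 — tricolorable
note: w = +2 (over 10 crossings) is diagram-only; (-A^3)^(-2) removes it from V


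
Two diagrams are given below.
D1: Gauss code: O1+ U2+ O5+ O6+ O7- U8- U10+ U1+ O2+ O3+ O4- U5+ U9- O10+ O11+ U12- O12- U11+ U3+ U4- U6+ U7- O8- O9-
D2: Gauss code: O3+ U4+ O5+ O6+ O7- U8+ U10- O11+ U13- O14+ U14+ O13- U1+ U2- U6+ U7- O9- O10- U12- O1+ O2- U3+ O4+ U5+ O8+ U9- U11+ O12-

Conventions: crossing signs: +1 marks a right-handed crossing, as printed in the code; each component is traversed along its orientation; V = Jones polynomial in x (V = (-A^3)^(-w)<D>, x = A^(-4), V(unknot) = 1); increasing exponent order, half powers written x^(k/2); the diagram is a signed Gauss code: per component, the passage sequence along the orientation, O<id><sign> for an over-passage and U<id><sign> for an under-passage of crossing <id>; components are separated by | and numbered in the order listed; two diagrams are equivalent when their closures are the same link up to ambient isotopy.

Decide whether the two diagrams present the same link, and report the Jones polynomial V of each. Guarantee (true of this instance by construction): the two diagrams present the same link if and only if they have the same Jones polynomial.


equivalent: yes
D1 (bracket -A^-10 + A^-6 + A^2; 12 crossings at w = +2): V = x + x^3 - x^4
V(D2) = x + x^3 - x^4  (w +2, c 14, <D> = -A^-10 + A^-6 + A^2)
key observation: all 2 diagrams share one V(x), hence one class


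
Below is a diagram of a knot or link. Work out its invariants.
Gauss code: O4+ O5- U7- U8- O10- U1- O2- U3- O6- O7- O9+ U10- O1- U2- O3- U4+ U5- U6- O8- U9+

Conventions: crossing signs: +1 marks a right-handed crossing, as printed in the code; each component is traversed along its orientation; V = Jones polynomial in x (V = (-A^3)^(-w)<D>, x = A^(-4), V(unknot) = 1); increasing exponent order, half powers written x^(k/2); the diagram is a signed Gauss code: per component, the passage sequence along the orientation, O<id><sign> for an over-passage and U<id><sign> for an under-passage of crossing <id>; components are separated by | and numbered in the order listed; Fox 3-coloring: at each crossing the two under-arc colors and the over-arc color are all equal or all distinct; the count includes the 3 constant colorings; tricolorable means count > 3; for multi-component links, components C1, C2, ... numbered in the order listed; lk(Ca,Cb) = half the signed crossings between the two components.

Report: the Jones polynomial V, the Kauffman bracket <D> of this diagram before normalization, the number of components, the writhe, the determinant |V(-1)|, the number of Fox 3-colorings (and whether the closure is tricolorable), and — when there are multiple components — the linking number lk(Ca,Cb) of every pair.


V = -x^-7 + x^-6 - x^-5 + x^-4 + x^-2
<D> = A^-10 + A^-2 - A^2 + A^6 - A^10 (w = -6)
1 component over 10 crossings, w = -6
3 Fox colorings among 3^10, |V(-1)| = 5: not tricolorable
why: the span of V is 5, forcing >= 5 crossings in any diagram


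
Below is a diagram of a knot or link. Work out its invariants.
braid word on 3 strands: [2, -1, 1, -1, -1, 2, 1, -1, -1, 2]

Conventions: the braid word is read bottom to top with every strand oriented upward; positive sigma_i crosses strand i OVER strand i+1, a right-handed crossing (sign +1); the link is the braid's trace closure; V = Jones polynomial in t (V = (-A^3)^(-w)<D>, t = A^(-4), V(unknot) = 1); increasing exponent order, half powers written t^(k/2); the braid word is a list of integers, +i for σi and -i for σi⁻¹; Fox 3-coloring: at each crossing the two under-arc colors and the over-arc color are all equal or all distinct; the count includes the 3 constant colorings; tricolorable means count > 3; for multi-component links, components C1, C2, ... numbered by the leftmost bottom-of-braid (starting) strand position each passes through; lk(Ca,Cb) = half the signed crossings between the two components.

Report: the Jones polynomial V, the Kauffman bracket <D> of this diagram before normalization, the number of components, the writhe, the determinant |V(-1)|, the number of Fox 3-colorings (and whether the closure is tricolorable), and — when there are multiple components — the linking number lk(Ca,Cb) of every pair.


V(t) = -t^-3 + 2t^-2 - 2t^-1 + 3 - 2t + 2t^2 - t^3
bracket: -A^-12 + 2A^-8 - 2A^-4 + 3 - 2A^4 + 2A^8 - A^12, w = 0
1 component, writhe 0, over 10 crossings
det 13, colorings 3 of 3^10 — not tricolorable
observation: the span of V is 6, forcing >= 6 crossings in any diagram


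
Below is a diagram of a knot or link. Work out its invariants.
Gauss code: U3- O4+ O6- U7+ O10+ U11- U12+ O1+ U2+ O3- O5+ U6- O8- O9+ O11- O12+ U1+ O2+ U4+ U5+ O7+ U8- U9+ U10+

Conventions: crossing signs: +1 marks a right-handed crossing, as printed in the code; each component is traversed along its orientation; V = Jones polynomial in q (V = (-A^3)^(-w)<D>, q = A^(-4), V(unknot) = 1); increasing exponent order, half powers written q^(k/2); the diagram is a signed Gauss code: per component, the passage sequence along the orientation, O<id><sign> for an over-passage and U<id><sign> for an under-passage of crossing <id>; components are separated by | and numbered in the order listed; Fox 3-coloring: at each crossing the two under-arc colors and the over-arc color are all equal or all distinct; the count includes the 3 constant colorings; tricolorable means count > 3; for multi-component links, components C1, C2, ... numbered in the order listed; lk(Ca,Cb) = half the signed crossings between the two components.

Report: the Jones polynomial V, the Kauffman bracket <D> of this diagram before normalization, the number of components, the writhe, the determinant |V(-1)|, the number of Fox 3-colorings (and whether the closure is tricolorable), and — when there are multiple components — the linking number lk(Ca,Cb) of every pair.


Jones polynomial: V(q) = 2q - 2q^2 + 3q^3 - 3q^4 + 2q^5 - 2q^6 + q^7
<D> = A^-16 - 2A^-12 + 2A^-8 - 3A^-4 + 3 - 2A^4 + 2A^8; writhe +4
components 1, writhe +4 (12 crossings)
3-colorings: 9 of 3^12, det 15 — tricolorable
note: det 15 = |V(-1)|; divisible by 3, so tricolorable


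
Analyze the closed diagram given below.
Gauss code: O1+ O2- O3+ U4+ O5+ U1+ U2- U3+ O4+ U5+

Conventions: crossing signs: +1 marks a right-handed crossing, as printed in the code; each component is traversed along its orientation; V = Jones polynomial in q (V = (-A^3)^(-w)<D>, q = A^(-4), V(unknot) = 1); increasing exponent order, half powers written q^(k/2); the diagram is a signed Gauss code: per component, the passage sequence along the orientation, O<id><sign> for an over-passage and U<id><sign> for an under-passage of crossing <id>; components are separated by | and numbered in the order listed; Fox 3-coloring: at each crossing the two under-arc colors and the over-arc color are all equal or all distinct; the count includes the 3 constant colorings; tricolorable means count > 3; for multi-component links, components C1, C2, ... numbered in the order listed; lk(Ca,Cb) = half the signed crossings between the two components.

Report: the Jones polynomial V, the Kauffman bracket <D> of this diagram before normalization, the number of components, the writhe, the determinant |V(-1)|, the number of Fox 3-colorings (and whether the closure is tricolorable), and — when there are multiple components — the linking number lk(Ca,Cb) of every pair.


V = q + q^3 - q^4
<D> = A^-7 - A^-3 - A^5 (w = +3)
1 component over 5 crossings, w = +3
9 Fox colorings among 3^5, |V(-1)| = 3: tricolorable
why: w = +3 (over 5 crossings) is diagram-only; (-A^3)^(-3) removes it from V


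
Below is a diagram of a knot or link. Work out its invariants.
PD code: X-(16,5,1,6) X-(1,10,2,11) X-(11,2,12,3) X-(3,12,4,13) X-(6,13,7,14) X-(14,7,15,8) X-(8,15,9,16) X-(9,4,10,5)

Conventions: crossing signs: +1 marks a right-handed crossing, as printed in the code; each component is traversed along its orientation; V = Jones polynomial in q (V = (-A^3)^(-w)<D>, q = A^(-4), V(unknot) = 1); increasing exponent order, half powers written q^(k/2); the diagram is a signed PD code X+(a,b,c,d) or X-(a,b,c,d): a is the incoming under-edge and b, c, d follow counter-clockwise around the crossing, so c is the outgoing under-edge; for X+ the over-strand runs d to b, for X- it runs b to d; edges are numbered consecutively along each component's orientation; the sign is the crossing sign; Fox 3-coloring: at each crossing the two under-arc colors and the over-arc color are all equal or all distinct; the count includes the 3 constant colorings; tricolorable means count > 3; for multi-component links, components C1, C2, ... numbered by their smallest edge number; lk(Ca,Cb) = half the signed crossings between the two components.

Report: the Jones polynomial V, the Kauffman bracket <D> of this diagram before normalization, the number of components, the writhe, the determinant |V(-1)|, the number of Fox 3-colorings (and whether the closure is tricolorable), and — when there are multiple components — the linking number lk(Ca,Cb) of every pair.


V = -q^-10 + q^-9 - q^-8 + q^-7 - q^-6 + q^-5 + q^-3
<D> = A^-12 + A^-4 - 1 + A^4 - A^8 + A^12 - A^16 (w = -8)
1 component over 8 crossings, w = -8
3 Fox colorings among 3^8, |V(-1)| = 7: not tricolorable
why: det 7 = |V(-1)|; not divisible by 3, so not tricolorable


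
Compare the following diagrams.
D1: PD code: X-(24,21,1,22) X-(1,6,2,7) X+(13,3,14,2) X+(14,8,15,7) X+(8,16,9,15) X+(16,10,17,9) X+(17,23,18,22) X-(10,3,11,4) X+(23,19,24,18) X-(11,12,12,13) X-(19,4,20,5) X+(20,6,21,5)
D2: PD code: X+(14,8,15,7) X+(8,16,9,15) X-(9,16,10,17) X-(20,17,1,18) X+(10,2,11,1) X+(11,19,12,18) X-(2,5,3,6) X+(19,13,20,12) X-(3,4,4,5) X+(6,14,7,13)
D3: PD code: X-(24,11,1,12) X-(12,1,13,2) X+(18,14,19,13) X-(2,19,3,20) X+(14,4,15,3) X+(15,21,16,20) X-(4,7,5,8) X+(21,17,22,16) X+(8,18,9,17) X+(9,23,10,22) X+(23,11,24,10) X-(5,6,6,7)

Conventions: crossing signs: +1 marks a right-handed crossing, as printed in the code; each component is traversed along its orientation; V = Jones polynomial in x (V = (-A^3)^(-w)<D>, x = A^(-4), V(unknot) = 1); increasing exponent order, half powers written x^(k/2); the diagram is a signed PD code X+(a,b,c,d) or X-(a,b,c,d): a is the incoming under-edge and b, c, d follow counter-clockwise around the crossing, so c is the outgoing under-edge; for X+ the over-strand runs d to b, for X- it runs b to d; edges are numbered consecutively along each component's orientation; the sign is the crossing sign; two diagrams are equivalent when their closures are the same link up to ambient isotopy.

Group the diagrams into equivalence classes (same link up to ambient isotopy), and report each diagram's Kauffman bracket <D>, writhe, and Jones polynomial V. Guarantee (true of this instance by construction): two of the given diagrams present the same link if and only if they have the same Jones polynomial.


grouping into links: {D1} | {D2, D3}
V(D1) = x + x^3 - x^4  (w +2, c 12, <D> = -A^-10 + A^-6 + A^2)
V(D2) = x - x^2 + 2x^3 - x^4 + x^5 - x^6  (w +2, c 10, <D> = -A^-18 + A^-14 - A^-10 + 2A^-6 - A^-2 + A^2)
V(D3) = x - x^2 + 2x^3 - x^4 + x^5 - x^6  [12 crossings, <D> = -A^-18 + A^-14 - A^-10 + 2A^-6 - A^-2 + A^2, w = +2]
why: 2 classes among 3 diagrams; unequal V(x) rules out equality


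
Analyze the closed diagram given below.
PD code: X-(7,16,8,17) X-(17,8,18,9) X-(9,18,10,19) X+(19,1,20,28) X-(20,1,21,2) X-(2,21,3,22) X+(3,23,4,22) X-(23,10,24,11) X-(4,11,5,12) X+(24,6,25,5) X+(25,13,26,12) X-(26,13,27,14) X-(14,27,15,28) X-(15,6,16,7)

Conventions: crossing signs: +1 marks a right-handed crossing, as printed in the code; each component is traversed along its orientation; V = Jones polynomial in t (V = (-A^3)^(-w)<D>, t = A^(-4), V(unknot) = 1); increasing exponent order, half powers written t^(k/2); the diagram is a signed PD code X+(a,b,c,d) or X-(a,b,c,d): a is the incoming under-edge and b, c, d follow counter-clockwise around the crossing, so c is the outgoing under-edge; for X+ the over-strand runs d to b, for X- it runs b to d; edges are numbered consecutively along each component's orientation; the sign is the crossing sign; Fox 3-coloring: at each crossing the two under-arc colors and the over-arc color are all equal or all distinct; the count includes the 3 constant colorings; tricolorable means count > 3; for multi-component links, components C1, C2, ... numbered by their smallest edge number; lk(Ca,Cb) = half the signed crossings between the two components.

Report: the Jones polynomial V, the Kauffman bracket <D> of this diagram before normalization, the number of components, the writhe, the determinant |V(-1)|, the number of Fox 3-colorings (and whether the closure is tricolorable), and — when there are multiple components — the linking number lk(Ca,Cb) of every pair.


V = -t^-9 + t^-8 - 2t^-7 + 3t^-6 - 2t^-5 + 2t^-4 - t^-3 + t^-2
<D> = A^-10 - A^-6 + 2A^-2 - 2A^2 + 3A^6 - 2A^10 + A^14 - A^18 (w = -6)
1 component over 14 crossings, w = -6
3 Fox colorings among 3^14, |V(-1)| = 13: not tricolorable
why: |V(-1)| = 13: so not tricolorable, since 3 does not divide 13
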